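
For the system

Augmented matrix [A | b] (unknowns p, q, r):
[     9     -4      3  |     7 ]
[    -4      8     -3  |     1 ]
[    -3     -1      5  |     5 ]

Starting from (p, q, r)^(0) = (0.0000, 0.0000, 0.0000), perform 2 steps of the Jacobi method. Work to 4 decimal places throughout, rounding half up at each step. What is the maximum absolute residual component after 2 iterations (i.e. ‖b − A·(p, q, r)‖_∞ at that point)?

Iteration 1:
  p = (7 - (-4)·0.0000 - (3)·0.0000) / (9) = 0.7778
  q = (1 - (-4)·0.0000 - (-3)·0.0000) / (8) = 0.1250
  r = (5 - (-3)·0.0000 - (-1)·0.0000) / (5) = 1.0000
Iteration 2:
  p = (7 - (-4)·0.1250 - (3)·1.0000) / (9) = 0.5000
  q = (1 - (-4)·0.7778 - (-3)·1.0000) / (8) = 0.8889
  r = (5 - (-3)·0.7778 - (-1)·0.1250) / (5) = 1.4917
Residual b − A·x = (1.5805, 0.3639, -0.0696); ∞-norm = 1.5805

1.5805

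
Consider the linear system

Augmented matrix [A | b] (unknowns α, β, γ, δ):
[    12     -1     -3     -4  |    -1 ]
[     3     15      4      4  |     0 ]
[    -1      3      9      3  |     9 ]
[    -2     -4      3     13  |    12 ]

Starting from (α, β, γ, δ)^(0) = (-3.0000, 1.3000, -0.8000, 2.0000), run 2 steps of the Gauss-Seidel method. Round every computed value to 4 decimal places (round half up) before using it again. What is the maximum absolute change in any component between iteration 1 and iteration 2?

0.3833

Iteration 1:
  α = (-1 - (-1)·1.3000 - (-3)·-0.8000 - (-4)·2.0000) / (12) = 0.4917
  β = (0 - (3)·0.4917 - (4)·-0.8000 - (4)·2.0000) / (15) = -0.4183
  γ = (9 - (-1)·0.4917 - (3)·-0.4183 - (3)·2.0000) / (9) = 0.5274
  δ = (12 - (-2)·0.4917 - (-4)·-0.4183 - (3)·0.5274) / (13) = 0.7483
Iteration 2:
  α = (-1 - (-1)·-0.4183 - (-3)·0.5274 - (-4)·0.7483) / (12) = 0.2631
  β = (0 - (3)·0.2631 - (4)·0.5274 - (4)·0.7483) / (15) = -0.3928
  γ = (9 - (-1)·0.2631 - (3)·-0.3928 - (3)·0.7483) / (9) = 0.9107
  δ = (12 - (-2)·0.2631 - (-4)·-0.3928 - (3)·0.9107) / (13) = 0.6325
Change: (-0.2286, 0.0255, 0.3833, -0.1158) → max |·| = 0.3833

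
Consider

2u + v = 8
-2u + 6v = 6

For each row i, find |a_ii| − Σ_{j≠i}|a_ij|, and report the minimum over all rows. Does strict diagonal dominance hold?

1

row 1: |2| − (1) = 1
row 2: |6| − (2) = 4
minimum over rows = 1 → strictly diagonally dominant (convergence guaranteed)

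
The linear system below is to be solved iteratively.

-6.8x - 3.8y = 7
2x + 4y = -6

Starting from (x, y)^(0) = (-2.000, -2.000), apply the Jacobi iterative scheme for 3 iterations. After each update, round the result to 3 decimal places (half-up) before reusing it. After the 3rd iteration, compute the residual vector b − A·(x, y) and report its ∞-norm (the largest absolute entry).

1.589

Iteration 1:
  x = (7 - (-3.8)·-2.000) / (-6.8) = 0.088
  y = (-6 - (2)·-2.000) / (4) = -0.500
Iteration 2:
  x = (7 - (-3.8)·-0.500) / (-6.8) = -0.750
  y = (-6 - (2)·0.088) / (4) = -1.544
Iteration 3:
  x = (7 - (-3.8)·-1.544) / (-6.8) = -0.167
  y = (-6 - (2)·-0.750) / (4) = -1.125
Residual b − A·x = (1.589, -1.166); ∞-norm = 1.589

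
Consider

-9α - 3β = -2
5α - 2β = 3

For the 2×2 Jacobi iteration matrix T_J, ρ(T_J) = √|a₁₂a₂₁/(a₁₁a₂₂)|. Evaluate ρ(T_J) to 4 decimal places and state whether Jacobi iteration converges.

a₁₂a₂₁/(a₁₁a₂₂) = (-3)·(5) / ((-9)·(-2)) = -0.833333
ρ = √|-0.833333| = √0.833333 = 0.9129
ρ < 1, so Jacobi converges

0.9129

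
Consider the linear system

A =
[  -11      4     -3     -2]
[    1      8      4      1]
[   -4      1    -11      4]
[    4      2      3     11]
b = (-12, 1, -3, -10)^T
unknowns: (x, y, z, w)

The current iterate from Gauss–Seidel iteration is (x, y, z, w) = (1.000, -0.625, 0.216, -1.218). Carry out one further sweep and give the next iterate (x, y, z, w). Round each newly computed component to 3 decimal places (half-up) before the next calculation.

(1.026, 0.041, -0.540, -1.142)

One sweep:
  x = (-12 - (4)·-0.625 - (-3)·0.216 - (-2)·-1.218) / (-11) = 1.026
  y = (1 - (1)·1.026 - (4)·0.216 - (1)·-1.218) / (8) = 0.041
  z = (-3 - (-4)·1.026 - (1)·0.041 - (4)·-1.218) / (-11) = -0.540
  w = (-10 - (4)·1.026 - (2)·0.041 - (3)·-0.540) / (11) = -1.142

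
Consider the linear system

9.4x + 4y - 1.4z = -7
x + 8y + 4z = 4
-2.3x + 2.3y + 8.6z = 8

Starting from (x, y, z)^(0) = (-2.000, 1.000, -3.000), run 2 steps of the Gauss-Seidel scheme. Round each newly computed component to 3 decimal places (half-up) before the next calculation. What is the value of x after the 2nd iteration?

-1.695

Iteration 1:
  x = (-7 - (4)·1.000 - (-1.4)·-3.000) / (9.4) = -1.617
  y = (4 - (1)·-1.617 - (4)·-3.000) / (8) = 2.202
  z = (8 - (-2.3)·-1.617 - (2.3)·2.202) / (8.6) = -0.091
Iteration 2:
  x = (-7 - (4)·2.202 - (-1.4)·-0.091) / (9.4) = -1.695
  y = (4 - (1)·-1.695 - (4)·-0.091) / (8) = 0.757
  z = (8 - (-2.3)·-1.695 - (2.3)·0.757) / (8.6) = 0.274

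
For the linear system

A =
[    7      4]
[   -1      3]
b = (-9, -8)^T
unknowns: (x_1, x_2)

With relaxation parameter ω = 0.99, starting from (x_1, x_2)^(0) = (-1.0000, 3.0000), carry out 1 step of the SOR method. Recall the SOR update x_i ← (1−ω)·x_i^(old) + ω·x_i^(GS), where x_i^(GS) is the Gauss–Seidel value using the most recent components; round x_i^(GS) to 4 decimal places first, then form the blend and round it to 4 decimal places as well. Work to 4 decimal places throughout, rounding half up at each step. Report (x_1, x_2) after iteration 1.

Iteration 1:
  x_1: GS value = (-9 - (4)·3.0000) / (7) = -3.0000;  x_1 ← (1−ω)·-1.0000 + ω·-3.0000 = -2.9800
  x_2: GS value = (-8 - (-1)·-2.9800) / (3) = -3.6600;  x_2 ← (1−ω)·3.0000 + ω·-3.6600 = -3.5934

(-2.9800, -3.5934)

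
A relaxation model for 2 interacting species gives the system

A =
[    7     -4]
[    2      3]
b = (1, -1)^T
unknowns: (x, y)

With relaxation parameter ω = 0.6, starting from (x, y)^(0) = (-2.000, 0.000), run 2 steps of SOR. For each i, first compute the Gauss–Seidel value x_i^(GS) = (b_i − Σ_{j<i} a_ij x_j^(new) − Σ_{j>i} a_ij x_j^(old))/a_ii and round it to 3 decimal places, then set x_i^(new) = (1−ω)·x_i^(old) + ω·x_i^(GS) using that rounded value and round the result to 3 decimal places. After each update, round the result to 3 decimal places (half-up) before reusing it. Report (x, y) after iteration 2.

Iteration 1:
  x: GS value = (1 - (-4)·0.000) / (7) = 0.143;  x ← (1−ω)·-2.000 + ω·0.143 = -0.714
  y: GS value = (-1 - (2)·-0.714) / (3) = 0.143;  y ← (1−ω)·0.000 + ω·0.143 = 0.086
Iteration 2:
  x: GS value = (1 - (-4)·0.086) / (7) = 0.192;  x ← (1−ω)·-0.714 + ω·0.192 = -0.170
  y: GS value = (-1 - (2)·-0.170) / (3) = -0.220;  y ← (1−ω)·0.086 + ω·-0.220 = -0.098

(-0.170, -0.098)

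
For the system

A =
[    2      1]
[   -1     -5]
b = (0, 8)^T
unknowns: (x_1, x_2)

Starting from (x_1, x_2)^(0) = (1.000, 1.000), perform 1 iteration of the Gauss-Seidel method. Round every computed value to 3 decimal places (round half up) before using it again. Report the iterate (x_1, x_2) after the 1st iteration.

Iteration 1:
  x_1 = (0 - (1)·1.000) / (2) = -0.500
  x_2 = (8 - (-1)·-0.500) / (-5) = -1.500

(-0.500, -1.500)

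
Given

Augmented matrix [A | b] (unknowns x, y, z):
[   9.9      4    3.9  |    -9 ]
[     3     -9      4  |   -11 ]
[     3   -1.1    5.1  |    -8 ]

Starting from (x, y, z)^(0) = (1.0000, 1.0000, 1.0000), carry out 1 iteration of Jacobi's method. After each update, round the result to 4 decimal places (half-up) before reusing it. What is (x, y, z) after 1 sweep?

(-1.7071, 2.0000, -1.9412)

Iteration 1:
  x = (-9 - (4)·1.0000 - (3.9)·1.0000) / (9.9) = -1.7071
  y = (-11 - (3)·1.0000 - (4)·1.0000) / (-9) = 2.0000
  z = (-8 - (3)·1.0000 - (-1.1)·1.0000) / (5.1) = -1.9412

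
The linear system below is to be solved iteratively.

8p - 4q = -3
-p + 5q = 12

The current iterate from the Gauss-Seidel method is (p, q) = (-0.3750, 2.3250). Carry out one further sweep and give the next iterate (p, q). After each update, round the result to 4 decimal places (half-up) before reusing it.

(0.7875, 2.5575)

One sweep:
  p = (-3 - (-4)·2.3250) / (8) = 0.7875
  q = (12 - (-1)·0.7875) / (5) = 2.5575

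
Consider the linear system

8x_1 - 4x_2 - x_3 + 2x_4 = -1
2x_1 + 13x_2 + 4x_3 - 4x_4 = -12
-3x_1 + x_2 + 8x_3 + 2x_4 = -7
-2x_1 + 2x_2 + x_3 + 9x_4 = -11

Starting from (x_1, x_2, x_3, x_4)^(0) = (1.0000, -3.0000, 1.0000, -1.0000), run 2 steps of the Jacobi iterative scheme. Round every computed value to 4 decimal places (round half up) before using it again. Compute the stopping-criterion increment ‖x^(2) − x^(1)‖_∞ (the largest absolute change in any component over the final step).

Iteration 1:
  x_1 = (-1 - (-4)·-3.0000 - (-1)·1.0000 - (2)·-1.0000) / (8) = -1.2500
  x_2 = (-12 - (2)·1.0000 - (4)·1.0000 - (-4)·-1.0000) / (13) = -1.6923
  x_3 = (-7 - (-3)·1.0000 - (1)·-3.0000 - (2)·-1.0000) / (8) = 0.1250
  x_4 = (-11 - (-2)·1.0000 - (2)·-3.0000 - (1)·1.0000) / (9) = -0.4444
Iteration 2:
  x_1 = (-1 - (-4)·-1.6923 - (-1)·0.1250 - (2)·-0.4444) / (8) = -0.8444
  x_2 = (-12 - (2)·-1.2500 - (4)·0.1250 - (-4)·-0.4444) / (13) = -0.9060
  x_3 = (-7 - (-3)·-1.2500 - (1)·-1.6923 - (2)·-0.4444) / (8) = -1.0211
  x_4 = (-11 - (-2)·-1.2500 - (2)·-1.6923 - (1)·0.1250) / (9) = -1.1378
Change: (0.4056, 0.7863, -1.1461, -0.6934) → max |·| = 1.1461

1.1461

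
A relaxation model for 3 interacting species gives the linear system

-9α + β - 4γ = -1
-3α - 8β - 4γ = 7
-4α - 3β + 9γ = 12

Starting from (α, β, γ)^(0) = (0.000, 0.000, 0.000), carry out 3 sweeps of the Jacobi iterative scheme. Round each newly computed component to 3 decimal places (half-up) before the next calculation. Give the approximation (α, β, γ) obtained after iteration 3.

(-0.550, -1.203, 0.548)

Iteration 1:
  α = (-1 - (1)·0.000 - (-4)·0.000) / (-9) = 0.111
  β = (7 - (-3)·0.000 - (-4)·0.000) / (-8) = -0.875
  γ = (12 - (-4)·0.000 - (-3)·0.000) / (9) = 1.333
Iteration 2:
  α = (-1 - (1)·-0.875 - (-4)·1.333) / (-9) = -0.579
  β = (7 - (-3)·0.111 - (-4)·1.333) / (-8) = -1.583
  γ = (12 - (-4)·0.111 - (-3)·-0.875) / (9) = 1.091
Iteration 3:
  α = (-1 - (1)·-1.583 - (-4)·1.091) / (-9) = -0.550
  β = (7 - (-3)·-0.579 - (-4)·1.091) / (-8) = -1.203
  γ = (12 - (-4)·-0.579 - (-3)·-1.583) / (9) = 0.548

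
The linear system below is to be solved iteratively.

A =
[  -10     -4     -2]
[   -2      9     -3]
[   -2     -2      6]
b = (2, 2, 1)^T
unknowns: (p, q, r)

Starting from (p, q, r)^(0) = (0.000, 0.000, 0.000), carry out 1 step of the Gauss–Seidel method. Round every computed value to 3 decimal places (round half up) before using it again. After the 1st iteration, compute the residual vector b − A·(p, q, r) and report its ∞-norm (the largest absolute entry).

1.030

Iteration 1:
  p = (2 - (-4)·0.000 - (-2)·0.000) / (-10) = -0.200
  q = (2 - (-2)·-0.200 - (-3)·0.000) / (9) = 0.178
  r = (1 - (-2)·-0.200 - (-2)·0.178) / (6) = 0.159
Residual b − A·x = (1.030, 0.475, 0.002); ∞-norm = 1.030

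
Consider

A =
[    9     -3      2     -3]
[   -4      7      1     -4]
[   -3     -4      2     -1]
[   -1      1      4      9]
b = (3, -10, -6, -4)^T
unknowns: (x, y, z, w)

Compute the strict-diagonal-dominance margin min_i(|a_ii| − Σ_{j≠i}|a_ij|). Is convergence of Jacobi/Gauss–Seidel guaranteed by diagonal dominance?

-6

row 1: |9| − (3+2+3) = 1
row 2: |7| − (4+1+4) = -2
row 3: |2| − (3+4+1) = -6
row 4: |9| − (1+1+4) = 3
minimum over rows = -6 → not strictly diagonally dominant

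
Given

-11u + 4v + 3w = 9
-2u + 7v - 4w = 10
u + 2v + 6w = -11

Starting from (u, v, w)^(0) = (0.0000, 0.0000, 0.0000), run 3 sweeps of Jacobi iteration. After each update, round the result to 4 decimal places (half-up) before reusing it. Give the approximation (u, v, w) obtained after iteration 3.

Iteration 1:
  u = (9 - (4)·0.0000 - (3)·0.0000) / (-11) = -0.8182
  v = (10 - (-2)·0.0000 - (-4)·0.0000) / (7) = 1.4286
  w = (-11 - (1)·0.0000 - (2)·0.0000) / (6) = -1.8333
Iteration 2:
  u = (9 - (4)·1.4286 - (3)·-1.8333) / (-11) = -0.7987
  v = (10 - (-2)·-0.8182 - (-4)·-1.8333) / (7) = 0.1472
  w = (-11 - (1)·-0.8182 - (2)·1.4286) / (6) = -2.1732
Iteration 3:
  u = (9 - (4)·0.1472 - (3)·-2.1732) / (-11) = -1.3573
  v = (10 - (-2)·-0.7987 - (-4)·-2.1732) / (7) = -0.0415
  w = (-11 - (1)·-0.7987 - (2)·0.1472) / (6) = -1.7493

(-1.3573, -0.0415, -1.7493)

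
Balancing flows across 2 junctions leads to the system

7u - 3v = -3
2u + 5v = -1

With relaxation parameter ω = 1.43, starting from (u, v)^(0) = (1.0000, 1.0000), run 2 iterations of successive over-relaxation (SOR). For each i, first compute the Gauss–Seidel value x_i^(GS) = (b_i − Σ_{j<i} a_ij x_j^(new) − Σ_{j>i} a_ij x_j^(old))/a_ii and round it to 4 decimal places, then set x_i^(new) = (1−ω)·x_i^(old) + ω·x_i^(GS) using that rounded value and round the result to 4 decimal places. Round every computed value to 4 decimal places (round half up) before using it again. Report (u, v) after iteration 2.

(-0.7160, 0.3257)

Iteration 1:
  u: GS value = (-3 - (-3)·1.0000) / (7) = 0.0000;  u ← (1−ω)·1.0000 + ω·0.0000 = -0.4300
  v: GS value = (-1 - (2)·-0.4300) / (5) = -0.0280;  v ← (1−ω)·1.0000 + ω·-0.0280 = -0.4700
Iteration 2:
  u: GS value = (-3 - (-3)·-0.4700) / (7) = -0.6300;  u ← (1−ω)·-0.4300 + ω·-0.6300 = -0.7160
  v: GS value = (-1 - (2)·-0.7160) / (5) = 0.0864;  v ← (1−ω)·-0.4700 + ω·0.0864 = 0.3257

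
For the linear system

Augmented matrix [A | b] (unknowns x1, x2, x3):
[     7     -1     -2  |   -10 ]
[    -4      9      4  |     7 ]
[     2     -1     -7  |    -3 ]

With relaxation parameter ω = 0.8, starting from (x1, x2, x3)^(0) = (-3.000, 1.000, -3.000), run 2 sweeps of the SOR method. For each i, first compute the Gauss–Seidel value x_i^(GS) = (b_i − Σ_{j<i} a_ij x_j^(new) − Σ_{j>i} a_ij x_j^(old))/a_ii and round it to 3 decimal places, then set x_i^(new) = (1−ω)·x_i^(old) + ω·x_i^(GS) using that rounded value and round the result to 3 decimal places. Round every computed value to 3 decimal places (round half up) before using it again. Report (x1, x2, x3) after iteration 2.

Iteration 1:
  x1: GS value = (-10 - (-1)·1.000 - (-2)·-3.000) / (7) = -2.143;  x1 ← (1−ω)·-3.000 + ω·-2.143 = -2.314
  x2: GS value = (7 - (-4)·-2.314 - (4)·-3.000) / (9) = 1.083;  x2 ← (1−ω)·1.000 + ω·1.083 = 1.066
  x3: GS value = (-3 - (2)·-2.314 - (-1)·1.066) / (-7) = -0.385;  x3 ← (1−ω)·-3.000 + ω·-0.385 = -0.908
Iteration 2:
  x1: GS value = (-10 - (-1)·1.066 - (-2)·-0.908) / (7) = -1.536;  x1 ← (1−ω)·-2.314 + ω·-1.536 = -1.692
  x2: GS value = (7 - (-4)·-1.692 - (4)·-0.908) / (9) = 0.429;  x2 ← (1−ω)·1.066 + ω·0.429 = 0.556
  x3: GS value = (-3 - (2)·-1.692 - (-1)·0.556) / (-7) = -0.134;  x3 ← (1−ω)·-0.908 + ω·-0.134 = -0.289

(-1.692, 0.556, -0.289)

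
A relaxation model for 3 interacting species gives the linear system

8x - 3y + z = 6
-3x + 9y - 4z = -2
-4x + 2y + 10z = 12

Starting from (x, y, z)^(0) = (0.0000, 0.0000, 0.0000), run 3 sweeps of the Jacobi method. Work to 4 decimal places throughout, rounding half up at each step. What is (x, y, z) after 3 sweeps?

(0.7674, 0.6364, 1.2945)

Iteration 1:
  x = (6 - (-3)·0.0000 - (1)·0.0000) / (8) = 0.7500
  y = (-2 - (-3)·0.0000 - (-4)·0.0000) / (9) = -0.2222
  z = (12 - (-4)·0.0000 - (2)·0.0000) / (10) = 1.2000
Iteration 2:
  x = (6 - (-3)·-0.2222 - (1)·1.2000) / (8) = 0.5167
  y = (-2 - (-3)·0.7500 - (-4)·1.2000) / (9) = 0.5611
  z = (12 - (-4)·0.7500 - (2)·-0.2222) / (10) = 1.5444
Iteration 3:
  x = (6 - (-3)·0.5611 - (1)·1.5444) / (8) = 0.7674
  y = (-2 - (-3)·0.5167 - (-4)·1.5444) / (9) = 0.6364
  z = (12 - (-4)·0.5167 - (2)·0.5611) / (10) = 1.2945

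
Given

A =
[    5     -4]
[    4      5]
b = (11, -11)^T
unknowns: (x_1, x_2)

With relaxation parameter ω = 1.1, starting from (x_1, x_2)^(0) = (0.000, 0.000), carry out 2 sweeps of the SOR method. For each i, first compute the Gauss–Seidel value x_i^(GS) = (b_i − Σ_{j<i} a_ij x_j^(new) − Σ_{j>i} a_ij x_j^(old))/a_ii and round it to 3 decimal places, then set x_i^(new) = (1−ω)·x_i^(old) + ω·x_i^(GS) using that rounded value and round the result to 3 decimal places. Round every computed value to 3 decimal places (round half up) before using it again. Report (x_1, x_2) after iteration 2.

Iteration 1:
  x_1: GS value = (11 - (-4)·0.000) / (5) = 2.200;  x_1 ← (1−ω)·0.000 + ω·2.200 = 2.420
  x_2: GS value = (-11 - (4)·2.420) / (5) = -4.136;  x_2 ← (1−ω)·0.000 + ω·-4.136 = -4.550
Iteration 2:
  x_1: GS value = (11 - (-4)·-4.550) / (5) = -1.440;  x_1 ← (1−ω)·2.420 + ω·-1.440 = -1.826
  x_2: GS value = (-11 - (4)·-1.826) / (5) = -0.739;  x_2 ← (1−ω)·-4.550 + ω·-0.739 = -0.358

(-1.826, -0.358)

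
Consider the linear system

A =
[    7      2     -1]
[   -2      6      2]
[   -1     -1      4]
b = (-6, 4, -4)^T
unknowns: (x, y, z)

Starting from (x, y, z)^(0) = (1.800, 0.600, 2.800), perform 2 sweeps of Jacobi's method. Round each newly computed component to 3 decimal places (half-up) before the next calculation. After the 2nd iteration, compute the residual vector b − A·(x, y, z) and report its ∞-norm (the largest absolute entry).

Iteration 1:
  x = (-6 - (2)·0.600 - (-1)·2.800) / (7) = -0.629
  y = (4 - (-2)·1.800 - (2)·2.800) / (6) = 0.333
  z = (-4 - (-1)·1.800 - (-1)·0.600) / (4) = -0.400
Iteration 2:
  x = (-6 - (2)·0.333 - (-1)·-0.400) / (7) = -1.009
  y = (4 - (-2)·-0.629 - (2)·-0.400) / (6) = 0.590
  z = (-4 - (-1)·-0.629 - (-1)·0.333) / (4) = -1.074
Residual b − A·x = (-1.191, 0.590, -0.123); ∞-norm = 1.191

1.191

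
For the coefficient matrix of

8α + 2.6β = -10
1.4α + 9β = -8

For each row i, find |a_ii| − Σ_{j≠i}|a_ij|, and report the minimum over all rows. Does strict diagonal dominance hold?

row 1: |8| − (2.6) = 5.4
row 2: |9| − (1.4) = 7.6
minimum over rows = 5.4 → strictly diagonally dominant (convergence guaranteed)

5.4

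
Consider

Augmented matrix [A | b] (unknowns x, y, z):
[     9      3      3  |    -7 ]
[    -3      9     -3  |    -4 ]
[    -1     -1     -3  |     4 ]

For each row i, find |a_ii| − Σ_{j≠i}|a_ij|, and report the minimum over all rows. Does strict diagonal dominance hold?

1

row 1: |9| − (3+3) = 3
row 2: |9| − (3+3) = 3
row 3: |-3| − (1+1) = 1
minimum over rows = 1 → strictly diagonally dominant (convergence guaranteed)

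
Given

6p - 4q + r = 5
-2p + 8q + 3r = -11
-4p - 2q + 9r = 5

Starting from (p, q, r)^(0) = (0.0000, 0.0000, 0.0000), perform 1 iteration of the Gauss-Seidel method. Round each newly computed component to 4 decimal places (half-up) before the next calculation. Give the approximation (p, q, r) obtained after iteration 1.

Iteration 1:
  p = (5 - (-4)·0.0000 - (1)·0.0000) / (6) = 0.8333
  q = (-11 - (-2)·0.8333 - (3)·0.0000) / (8) = -1.1667
  r = (5 - (-4)·0.8333 - (-2)·-1.1667) / (9) = 0.6666

(0.8333, -1.1667, 0.6666)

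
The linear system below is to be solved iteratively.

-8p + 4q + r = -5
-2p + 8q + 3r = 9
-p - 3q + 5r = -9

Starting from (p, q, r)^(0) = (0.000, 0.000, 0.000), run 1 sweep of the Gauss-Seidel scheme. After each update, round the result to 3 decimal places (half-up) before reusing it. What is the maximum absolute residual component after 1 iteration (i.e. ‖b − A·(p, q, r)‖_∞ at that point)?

Iteration 1:
  p = (-5 - (4)·0.000 - (1)·0.000) / (-8) = 0.625
  q = (9 - (-2)·0.625 - (3)·0.000) / (8) = 1.281
  r = (-9 - (-1)·0.625 - (-3)·1.281) / (5) = -0.906
Residual b − A·x = (-4.218, 2.720, -0.002); ∞-norm = 4.218

4.218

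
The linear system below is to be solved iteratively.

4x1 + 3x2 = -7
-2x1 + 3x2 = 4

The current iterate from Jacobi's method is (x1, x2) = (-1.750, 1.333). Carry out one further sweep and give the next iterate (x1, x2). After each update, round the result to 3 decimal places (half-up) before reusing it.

(-2.750, 0.167)

One sweep:
  x1 = (-7 - (3)·1.333) / (4) = -2.750
  x2 = (4 - (-2)·-1.750) / (3) = 0.167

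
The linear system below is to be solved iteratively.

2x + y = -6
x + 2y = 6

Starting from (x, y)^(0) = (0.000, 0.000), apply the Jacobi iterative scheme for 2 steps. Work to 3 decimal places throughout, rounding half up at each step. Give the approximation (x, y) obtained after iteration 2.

Iteration 1:
  x = (-6 - (1)·0.000) / (2) = -3.000
  y = (6 - (1)·0.000) / (2) = 3.000
Iteration 2:
  x = (-6 - (1)·3.000) / (2) = -4.500
  y = (6 - (1)·-3.000) / (2) = 4.500

(-4.500, 4.500)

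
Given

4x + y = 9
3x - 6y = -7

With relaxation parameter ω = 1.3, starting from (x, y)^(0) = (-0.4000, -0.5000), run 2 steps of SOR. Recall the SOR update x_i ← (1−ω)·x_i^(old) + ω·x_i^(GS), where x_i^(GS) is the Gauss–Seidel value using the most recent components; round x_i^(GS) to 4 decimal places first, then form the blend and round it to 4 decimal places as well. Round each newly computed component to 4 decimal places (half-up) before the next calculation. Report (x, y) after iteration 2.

(0.7435, 0.8745)

Iteration 1:
  x: GS value = (9 - (1)·-0.5000) / (4) = 2.3750;  x ← (1−ω)·-0.4000 + ω·2.3750 = 3.2075
  y: GS value = (-7 - (3)·3.2075) / (-6) = 2.7704;  y ← (1−ω)·-0.5000 + ω·2.7704 = 3.7515
Iteration 2:
  x: GS value = (9 - (1)·3.7515) / (4) = 1.3121;  x ← (1−ω)·3.2075 + ω·1.3121 = 0.7435
  y: GS value = (-7 - (3)·0.7435) / (-6) = 1.5384;  y ← (1−ω)·3.7515 + ω·1.5384 = 0.8745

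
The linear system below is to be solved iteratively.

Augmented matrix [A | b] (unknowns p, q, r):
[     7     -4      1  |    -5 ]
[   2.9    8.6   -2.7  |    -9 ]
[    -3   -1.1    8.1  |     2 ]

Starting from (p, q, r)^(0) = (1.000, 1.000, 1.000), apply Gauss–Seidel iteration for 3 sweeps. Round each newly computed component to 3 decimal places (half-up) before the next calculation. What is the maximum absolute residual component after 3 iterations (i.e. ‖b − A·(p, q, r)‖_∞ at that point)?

0.413

Iteration 1:
  p = (-5 - (-4)·1.000 - (1)·1.000) / (7) = -0.286
  q = (-9 - (2.9)·-0.286 - (-2.7)·1.000) / (8.6) = -0.636
  r = (2 - (-3)·-0.286 - (-1.1)·-0.636) / (8.1) = 0.055
Iteration 2:
  p = (-5 - (-4)·-0.636 - (1)·0.055) / (7) = -1.086
  q = (-9 - (2.9)·-1.086 - (-2.7)·0.055) / (8.6) = -0.663
  r = (2 - (-3)·-1.086 - (-1.1)·-0.663) / (8.1) = -0.245
Iteration 3:
  p = (-5 - (-4)·-0.663 - (1)·-0.245) / (7) = -1.058
  q = (-9 - (2.9)·-1.058 - (-2.7)·-0.245) / (8.6) = -0.767
  r = (2 - (-3)·-1.058 - (-1.1)·-0.767) / (8.1) = -0.249
Residual b − A·x = (-0.413, -0.008, -0.001); ∞-norm = 0.413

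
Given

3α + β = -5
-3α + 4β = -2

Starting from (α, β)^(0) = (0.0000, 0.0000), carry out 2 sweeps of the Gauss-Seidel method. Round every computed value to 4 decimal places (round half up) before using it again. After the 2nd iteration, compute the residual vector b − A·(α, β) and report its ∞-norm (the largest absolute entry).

0.4376

Iteration 1:
  α = (-5 - (1)·0.0000) / (3) = -1.6667
  β = (-2 - (-3)·-1.6667) / (4) = -1.7500
Iteration 2:
  α = (-5 - (1)·-1.7500) / (3) = -1.0833
  β = (-2 - (-3)·-1.0833) / (4) = -1.3125
Residual b − A·x = (-0.4376, 0.0001); ∞-norm = 0.4376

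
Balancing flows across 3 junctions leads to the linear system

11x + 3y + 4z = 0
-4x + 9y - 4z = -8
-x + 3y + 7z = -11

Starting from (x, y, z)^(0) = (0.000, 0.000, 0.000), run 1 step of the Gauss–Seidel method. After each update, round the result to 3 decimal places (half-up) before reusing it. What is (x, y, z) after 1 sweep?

(0.000, -0.889, -1.190)

Iteration 1:
  x = (0 - (3)·0.000 - (4)·0.000) / (11) = 0.000
  y = (-8 - (-4)·0.000 - (-4)·0.000) / (9) = -0.889
  z = (-11 - (-1)·0.000 - (3)·-0.889) / (7) = -1.190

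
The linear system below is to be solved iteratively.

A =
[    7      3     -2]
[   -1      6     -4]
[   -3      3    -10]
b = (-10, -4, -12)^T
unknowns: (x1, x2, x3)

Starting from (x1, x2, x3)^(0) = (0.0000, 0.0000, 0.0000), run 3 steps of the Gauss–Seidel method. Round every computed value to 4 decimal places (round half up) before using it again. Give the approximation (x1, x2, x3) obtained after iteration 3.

(-1.0740, 0.1108, 1.5554)

Iteration 1:
  x1 = (-10 - (3)·0.0000 - (-2)·0.0000) / (7) = -1.4286
  x2 = (-4 - (-1)·-1.4286 - (-4)·0.0000) / (6) = -0.9048
  x3 = (-12 - (-3)·-1.4286 - (3)·-0.9048) / (-10) = 1.3571
Iteration 2:
  x1 = (-10 - (3)·-0.9048 - (-2)·1.3571) / (7) = -0.6531
  x2 = (-4 - (-1)·-0.6531 - (-4)·1.3571) / (6) = 0.1292
  x3 = (-12 - (-3)·-0.6531 - (3)·0.1292) / (-10) = 1.4347
Iteration 3:
  x1 = (-10 - (3)·0.1292 - (-2)·1.4347) / (7) = -1.0740
  x2 = (-4 - (-1)·-1.0740 - (-4)·1.4347) / (6) = 0.1108
  x3 = (-12 - (-3)·-1.0740 - (3)·0.1108) / (-10) = 1.5554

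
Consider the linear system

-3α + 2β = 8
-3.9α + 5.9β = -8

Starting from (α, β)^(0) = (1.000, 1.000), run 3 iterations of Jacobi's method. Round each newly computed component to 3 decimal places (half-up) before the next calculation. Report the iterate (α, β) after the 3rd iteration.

Iteration 1:
  α = (8 - (2)·1.000) / (-3) = -2.000
  β = (-8 - (-3.9)·1.000) / (5.9) = -0.695
Iteration 2:
  α = (8 - (2)·-0.695) / (-3) = -3.130
  β = (-8 - (-3.9)·-2.000) / (5.9) = -2.678
Iteration 3:
  α = (8 - (2)·-2.678) / (-3) = -4.452
  β = (-8 - (-3.9)·-3.130) / (5.9) = -3.425

(-4.452, -3.425)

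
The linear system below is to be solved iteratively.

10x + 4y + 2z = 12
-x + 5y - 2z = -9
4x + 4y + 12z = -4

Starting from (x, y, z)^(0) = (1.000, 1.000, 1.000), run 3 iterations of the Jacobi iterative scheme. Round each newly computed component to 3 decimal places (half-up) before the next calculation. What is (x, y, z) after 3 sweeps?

(2.059, -1.477, -0.267)

Iteration 1:
  x = (12 - (4)·1.000 - (2)·1.000) / (10) = 0.600
  y = (-9 - (-1)·1.000 - (-2)·1.000) / (5) = -1.200
  z = (-4 - (4)·1.000 - (4)·1.000) / (12) = -1.000
Iteration 2:
  x = (12 - (4)·-1.200 - (2)·-1.000) / (10) = 1.880
  y = (-9 - (-1)·0.600 - (-2)·-1.000) / (5) = -2.080
  z = (-4 - (4)·0.600 - (4)·-1.200) / (12) = -0.133
Iteration 3:
  x = (12 - (4)·-2.080 - (2)·-0.133) / (10) = 2.059
  y = (-9 - (-1)·1.880 - (-2)·-0.133) / (5) = -1.477
  z = (-4 - (4)·1.880 - (4)·-2.080) / (12) = -0.267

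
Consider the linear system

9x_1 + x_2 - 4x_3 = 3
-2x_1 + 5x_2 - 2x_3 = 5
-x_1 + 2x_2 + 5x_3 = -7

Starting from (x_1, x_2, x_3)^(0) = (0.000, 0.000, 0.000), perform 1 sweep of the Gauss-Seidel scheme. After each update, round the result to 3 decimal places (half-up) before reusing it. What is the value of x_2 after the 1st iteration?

1.133

Iteration 1:
  x_1 = (3 - (1)·0.000 - (-4)·0.000) / (9) = 0.333
  x_2 = (5 - (-2)·0.333 - (-2)·0.000) / (5) = 1.133
  x_3 = (-7 - (-1)·0.333 - (2)·1.133) / (5) = -1.787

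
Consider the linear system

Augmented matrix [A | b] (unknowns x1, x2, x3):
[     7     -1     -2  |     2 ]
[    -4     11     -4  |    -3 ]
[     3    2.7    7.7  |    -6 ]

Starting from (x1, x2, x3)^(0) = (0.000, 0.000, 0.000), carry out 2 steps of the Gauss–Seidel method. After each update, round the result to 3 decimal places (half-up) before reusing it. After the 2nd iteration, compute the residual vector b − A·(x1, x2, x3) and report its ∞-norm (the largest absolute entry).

Iteration 1:
  x1 = (2 - (-1)·0.000 - (-2)·0.000) / (7) = 0.286
  x2 = (-3 - (-4)·0.286 - (-4)·0.000) / (11) = -0.169
  x3 = (-6 - (3)·0.286 - (2.7)·-0.169) / (7.7) = -0.831
Iteration 2:
  x1 = (2 - (-1)·-0.169 - (-2)·-0.831) / (7) = 0.024
  x2 = (-3 - (-4)·0.024 - (-4)·-0.831) / (11) = -0.566
  x3 = (-6 - (3)·0.024 - (2.7)·-0.566) / (7.7) = -0.590
Residual b − A·x = (0.086, 0.962, -0.001); ∞-norm = 0.962

0.962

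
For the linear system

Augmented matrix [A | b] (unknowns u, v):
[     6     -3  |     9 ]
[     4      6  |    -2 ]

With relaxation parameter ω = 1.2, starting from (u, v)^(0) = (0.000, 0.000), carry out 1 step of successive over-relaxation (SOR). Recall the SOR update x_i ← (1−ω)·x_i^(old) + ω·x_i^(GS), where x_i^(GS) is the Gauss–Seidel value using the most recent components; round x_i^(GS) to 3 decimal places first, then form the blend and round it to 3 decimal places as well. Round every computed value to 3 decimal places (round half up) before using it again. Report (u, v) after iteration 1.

Iteration 1:
  u: GS value = (9 - (-3)·0.000) / (6) = 1.500;  u ← (1−ω)·0.000 + ω·1.500 = 1.800
  v: GS value = (-2 - (4)·1.800) / (6) = -1.533;  v ← (1−ω)·0.000 + ω·-1.533 = -1.840

(1.800, -1.840)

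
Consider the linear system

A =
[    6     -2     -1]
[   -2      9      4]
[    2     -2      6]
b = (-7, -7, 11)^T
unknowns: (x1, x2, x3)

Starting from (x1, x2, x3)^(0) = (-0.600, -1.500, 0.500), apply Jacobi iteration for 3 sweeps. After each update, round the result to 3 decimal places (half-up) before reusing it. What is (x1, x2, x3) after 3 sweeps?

Iteration 1:
  x1 = (-7 - (-2)·-1.500 - (-1)·0.500) / (6) = -1.583
  x2 = (-7 - (-2)·-0.600 - (4)·0.500) / (9) = -1.133
  x3 = (11 - (2)·-0.600 - (-2)·-1.500) / (6) = 1.533
Iteration 2:
  x1 = (-7 - (-2)·-1.133 - (-1)·1.533) / (6) = -1.289
  x2 = (-7 - (-2)·-1.583 - (4)·1.533) / (9) = -1.811
  x3 = (11 - (2)·-1.583 - (-2)·-1.133) / (6) = 1.983
Iteration 3:
  x1 = (-7 - (-2)·-1.811 - (-1)·1.983) / (6) = -1.440
  x2 = (-7 - (-2)·-1.289 - (4)·1.983) / (9) = -1.946
  x3 = (11 - (2)·-1.289 - (-2)·-1.811) / (6) = 1.659

(-1.440, -1.946, 1.659)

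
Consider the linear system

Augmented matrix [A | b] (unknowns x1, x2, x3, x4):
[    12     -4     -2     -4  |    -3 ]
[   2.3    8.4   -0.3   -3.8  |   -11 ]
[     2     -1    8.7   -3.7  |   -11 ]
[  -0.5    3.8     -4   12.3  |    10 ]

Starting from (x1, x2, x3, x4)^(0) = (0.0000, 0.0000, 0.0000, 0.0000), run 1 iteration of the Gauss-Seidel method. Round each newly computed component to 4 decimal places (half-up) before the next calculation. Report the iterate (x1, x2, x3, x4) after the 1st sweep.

Iteration 1:
  x1 = (-3 - (-4)·0.0000 - (-2)·0.0000 - (-4)·0.0000) / (12) = -0.2500
  x2 = (-11 - (2.3)·-0.2500 - (-0.3)·0.0000 - (-3.8)·0.0000) / (8.4) = -1.2411
  x3 = (-11 - (2)·-0.2500 - (-1)·-1.2411 - (-3.7)·0.0000) / (8.7) = -1.3496
  x4 = (10 - (-0.5)·-0.2500 - (3.8)·-1.2411 - (-4)·-1.3496) / (12.3) = 0.7474

(-0.2500, -1.2411, -1.3496, 0.7474)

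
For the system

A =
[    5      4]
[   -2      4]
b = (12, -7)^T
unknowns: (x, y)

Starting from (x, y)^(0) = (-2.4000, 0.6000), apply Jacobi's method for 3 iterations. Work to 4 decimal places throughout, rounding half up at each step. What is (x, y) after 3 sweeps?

(3.0320, 0.6300)

Iteration 1:
  x = (12 - (4)·0.6000) / (5) = 1.9200
  y = (-7 - (-2)·-2.4000) / (4) = -2.9500
Iteration 2:
  x = (12 - (4)·-2.9500) / (5) = 4.7600
  y = (-7 - (-2)·1.9200) / (4) = -0.7900
Iteration 3:
  x = (12 - (4)·-0.7900) / (5) = 3.0320
  y = (-7 - (-2)·4.7600) / (4) = 0.6300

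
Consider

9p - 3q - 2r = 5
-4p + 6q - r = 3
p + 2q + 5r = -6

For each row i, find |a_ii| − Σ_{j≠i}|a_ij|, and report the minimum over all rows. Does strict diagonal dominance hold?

1

row 1: |9| − (3+2) = 4
row 2: |6| − (4+1) = 1
row 3: |5| − (1+2) = 2
minimum over rows = 1 → strictly diagonally dominant (convergence guaranteed)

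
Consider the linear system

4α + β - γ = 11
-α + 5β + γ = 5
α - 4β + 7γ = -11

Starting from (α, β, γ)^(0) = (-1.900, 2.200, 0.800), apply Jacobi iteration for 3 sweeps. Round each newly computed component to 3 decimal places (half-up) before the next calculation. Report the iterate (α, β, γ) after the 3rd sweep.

Iteration 1:
  α = (11 - (1)·2.200 - (-1)·0.800) / (4) = 2.400
  β = (5 - (-1)·-1.900 - (1)·0.800) / (5) = 0.460
  γ = (-11 - (1)·-1.900 - (-4)·2.200) / (7) = -0.043
Iteration 2:
  α = (11 - (1)·0.460 - (-1)·-0.043) / (4) = 2.624
  β = (5 - (-1)·2.400 - (1)·-0.043) / (5) = 1.489
  γ = (-11 - (1)·2.400 - (-4)·0.460) / (7) = -1.651
Iteration 3:
  α = (11 - (1)·1.489 - (-1)·-1.651) / (4) = 1.965
  β = (5 - (-1)·2.624 - (1)·-1.651) / (5) = 1.855
  γ = (-11 - (1)·2.624 - (-4)·1.489) / (7) = -1.095

(1.965, 1.855, -1.095)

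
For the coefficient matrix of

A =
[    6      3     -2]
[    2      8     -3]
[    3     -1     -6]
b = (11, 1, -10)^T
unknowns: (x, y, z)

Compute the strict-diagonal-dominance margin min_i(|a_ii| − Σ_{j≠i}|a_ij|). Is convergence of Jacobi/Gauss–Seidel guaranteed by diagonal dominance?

1

row 1: |6| − (3+2) = 1
row 2: |8| − (2+3) = 3
row 3: |-6| − (3+1) = 2
minimum over rows = 1 → strictly diagonally dominant (convergence guaranteed)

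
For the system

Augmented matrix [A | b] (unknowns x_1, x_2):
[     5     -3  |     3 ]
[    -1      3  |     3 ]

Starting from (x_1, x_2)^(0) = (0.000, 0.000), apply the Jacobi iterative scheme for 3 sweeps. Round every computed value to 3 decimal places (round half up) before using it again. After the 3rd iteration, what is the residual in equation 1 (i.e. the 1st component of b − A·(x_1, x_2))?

0.600

Iteration 1:
  x_1 = (3 - (-3)·0.000) / (5) = 0.600
  x_2 = (3 - (-1)·0.000) / (3) = 1.000
Iteration 2:
  x_1 = (3 - (-3)·1.000) / (5) = 1.200
  x_2 = (3 - (-1)·0.600) / (3) = 1.200
Iteration 3:
  x_1 = (3 - (-3)·1.200) / (5) = 1.320
  x_2 = (3 - (-1)·1.200) / (3) = 1.400
Residual b − A·x = (0.600, 0.120)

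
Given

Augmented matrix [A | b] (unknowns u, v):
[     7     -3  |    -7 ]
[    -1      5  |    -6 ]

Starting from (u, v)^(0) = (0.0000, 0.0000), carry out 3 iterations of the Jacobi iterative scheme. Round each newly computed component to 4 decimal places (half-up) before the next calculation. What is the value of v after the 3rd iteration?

-1.5029

Iteration 1:
  u = (-7 - (-3)·0.0000) / (7) = -1.0000
  v = (-6 - (-1)·0.0000) / (5) = -1.2000
Iteration 2:
  u = (-7 - (-3)·-1.2000) / (7) = -1.5143
  v = (-6 - (-1)·-1.0000) / (5) = -1.4000
Iteration 3:
  u = (-7 - (-3)·-1.4000) / (7) = -1.6000
  v = (-6 - (-1)·-1.5143) / (5) = -1.5029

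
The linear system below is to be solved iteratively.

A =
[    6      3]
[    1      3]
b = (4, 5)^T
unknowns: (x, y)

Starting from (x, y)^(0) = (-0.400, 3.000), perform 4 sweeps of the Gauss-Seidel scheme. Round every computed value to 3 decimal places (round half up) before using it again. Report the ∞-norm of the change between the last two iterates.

Iteration 1:
  x = (4 - (3)·3.000) / (6) = -0.833
  y = (5 - (1)·-0.833) / (3) = 1.944
Iteration 2:
  x = (4 - (3)·1.944) / (6) = -0.305
  y = (5 - (1)·-0.305) / (3) = 1.768
Iteration 3:
  x = (4 - (3)·1.768) / (6) = -0.217
  y = (5 - (1)·-0.217) / (3) = 1.739
Iteration 4:
  x = (4 - (3)·1.739) / (6) = -0.203
  y = (5 - (1)·-0.203) / (3) = 1.734
Change: (0.014, -0.005) → max |·| = 0.014

0.014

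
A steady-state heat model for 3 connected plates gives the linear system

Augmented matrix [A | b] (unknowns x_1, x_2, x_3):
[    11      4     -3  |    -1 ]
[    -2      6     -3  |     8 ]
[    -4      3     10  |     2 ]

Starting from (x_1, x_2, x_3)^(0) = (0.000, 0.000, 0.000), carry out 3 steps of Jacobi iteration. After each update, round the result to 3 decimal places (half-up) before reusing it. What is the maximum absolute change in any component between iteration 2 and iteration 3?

0.361

Iteration 1:
  x_1 = (-1 - (4)·0.000 - (-3)·0.000) / (11) = -0.091
  x_2 = (8 - (-2)·0.000 - (-3)·0.000) / (6) = 1.333
  x_3 = (2 - (-4)·0.000 - (3)·0.000) / (10) = 0.200
Iteration 2:
  x_1 = (-1 - (4)·1.333 - (-3)·0.200) / (11) = -0.521
  x_2 = (8 - (-2)·-0.091 - (-3)·0.200) / (6) = 1.403
  x_3 = (2 - (-4)·-0.091 - (3)·1.333) / (10) = -0.236
Iteration 3:
  x_1 = (-1 - (4)·1.403 - (-3)·-0.236) / (11) = -0.665
  x_2 = (8 - (-2)·-0.521 - (-3)·-0.236) / (6) = 1.042
  x_3 = (2 - (-4)·-0.521 - (3)·1.403) / (10) = -0.429
Change: (-0.144, -0.361, -0.193) → max |·| = 0.361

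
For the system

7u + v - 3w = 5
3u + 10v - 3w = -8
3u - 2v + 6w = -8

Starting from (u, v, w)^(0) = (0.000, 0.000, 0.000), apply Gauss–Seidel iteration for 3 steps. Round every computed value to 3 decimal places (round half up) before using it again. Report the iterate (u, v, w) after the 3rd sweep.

Iteration 1:
  u = (5 - (1)·0.000 - (-3)·0.000) / (7) = 0.714
  v = (-8 - (3)·0.714 - (-3)·0.000) / (10) = -1.014
  w = (-8 - (3)·0.714 - (-2)·-1.014) / (6) = -2.028
Iteration 2:
  u = (5 - (1)·-1.014 - (-3)·-2.028) / (7) = -0.010
  v = (-8 - (3)·-0.010 - (-3)·-2.028) / (10) = -1.405
  w = (-8 - (3)·-0.010 - (-2)·-1.405) / (6) = -1.797
Iteration 3:
  u = (5 - (1)·-1.405 - (-3)·-1.797) / (7) = 0.145
  v = (-8 - (3)·0.145 - (-3)·-1.797) / (10) = -1.383
  w = (-8 - (3)·0.145 - (-2)·-1.383) / (6) = -1.867

(0.145, -1.383, -1.867)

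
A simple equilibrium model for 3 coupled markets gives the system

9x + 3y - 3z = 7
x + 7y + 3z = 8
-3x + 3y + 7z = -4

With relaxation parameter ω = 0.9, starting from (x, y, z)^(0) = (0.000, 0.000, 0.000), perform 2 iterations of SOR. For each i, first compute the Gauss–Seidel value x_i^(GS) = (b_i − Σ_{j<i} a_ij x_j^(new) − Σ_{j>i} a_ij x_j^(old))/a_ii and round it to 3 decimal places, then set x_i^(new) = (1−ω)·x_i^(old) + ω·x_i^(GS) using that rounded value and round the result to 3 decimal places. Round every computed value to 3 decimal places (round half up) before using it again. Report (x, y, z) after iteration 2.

Iteration 1:
  x: GS value = (7 - (3)·0.000 - (-3)·0.000) / (9) = 0.778;  x ← (1−ω)·0.000 + ω·0.778 = 0.700
  y: GS value = (8 - (1)·0.700 - (3)·0.000) / (7) = 1.043;  y ← (1−ω)·0.000 + ω·1.043 = 0.939
  z: GS value = (-4 - (-3)·0.700 - (3)·0.939) / (7) = -0.674;  z ← (1−ω)·0.000 + ω·-0.674 = -0.607
Iteration 2:
  x: GS value = (7 - (3)·0.939 - (-3)·-0.607) / (9) = 0.262;  x ← (1−ω)·0.700 + ω·0.262 = 0.306
  y: GS value = (8 - (1)·0.306 - (3)·-0.607) / (7) = 1.359;  y ← (1−ω)·0.939 + ω·1.359 = 1.317
  z: GS value = (-4 - (-3)·0.306 - (3)·1.317) / (7) = -1.005;  z ← (1−ω)·-0.607 + ω·-1.005 = -0.965

(0.306, 1.317, -0.965)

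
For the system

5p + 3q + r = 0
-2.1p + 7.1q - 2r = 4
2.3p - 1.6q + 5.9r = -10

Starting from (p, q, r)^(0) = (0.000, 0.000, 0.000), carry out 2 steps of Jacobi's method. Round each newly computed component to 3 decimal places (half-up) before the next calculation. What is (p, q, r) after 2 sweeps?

Iteration 1:
  p = (0 - (3)·0.000 - (1)·0.000) / (5) = 0.000
  q = (4 - (-2.1)·0.000 - (-2)·0.000) / (7.1) = 0.563
  r = (-10 - (2.3)·0.000 - (-1.6)·0.000) / (5.9) = -1.695
Iteration 2:
  p = (0 - (3)·0.563 - (1)·-1.695) / (5) = 0.001
  q = (4 - (-2.1)·0.000 - (-2)·-1.695) / (7.1) = 0.086
  r = (-10 - (2.3)·0.000 - (-1.6)·0.563) / (5.9) = -1.542

(0.001, 0.086, -1.542)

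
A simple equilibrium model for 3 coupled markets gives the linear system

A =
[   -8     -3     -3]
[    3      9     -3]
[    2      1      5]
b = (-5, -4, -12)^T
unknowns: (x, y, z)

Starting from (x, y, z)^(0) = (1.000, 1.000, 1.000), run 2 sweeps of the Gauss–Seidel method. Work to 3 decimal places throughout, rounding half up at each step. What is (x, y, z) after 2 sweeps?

(1.527, -1.732, -2.664)

Iteration 1:
  x = (-5 - (-3)·1.000 - (-3)·1.000) / (-8) = -0.125
  y = (-4 - (3)·-0.125 - (-3)·1.000) / (9) = -0.069
  z = (-12 - (2)·-0.125 - (1)·-0.069) / (5) = -2.336
Iteration 2:
  x = (-5 - (-3)·-0.069 - (-3)·-2.336) / (-8) = 1.527
  y = (-4 - (3)·1.527 - (-3)·-2.336) / (9) = -1.732
  z = (-12 - (2)·1.527 - (1)·-1.732) / (5) = -2.664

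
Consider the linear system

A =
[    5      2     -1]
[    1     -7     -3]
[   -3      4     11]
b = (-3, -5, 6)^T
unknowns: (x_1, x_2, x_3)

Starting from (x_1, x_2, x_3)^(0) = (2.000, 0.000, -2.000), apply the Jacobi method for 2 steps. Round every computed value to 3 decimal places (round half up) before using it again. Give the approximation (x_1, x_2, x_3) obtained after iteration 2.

(-1.125, 0.104, -0.403)

Iteration 1:
  x_1 = (-3 - (2)·0.000 - (-1)·-2.000) / (5) = -1.000
  x_2 = (-5 - (1)·2.000 - (-3)·-2.000) / (-7) = 1.857
  x_3 = (6 - (-3)·2.000 - (4)·0.000) / (11) = 1.091
Iteration 2:
  x_1 = (-3 - (2)·1.857 - (-1)·1.091) / (5) = -1.125
  x_2 = (-5 - (1)·-1.000 - (-3)·1.091) / (-7) = 0.104
  x_3 = (6 - (-3)·-1.000 - (4)·1.857) / (11) = -0.403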